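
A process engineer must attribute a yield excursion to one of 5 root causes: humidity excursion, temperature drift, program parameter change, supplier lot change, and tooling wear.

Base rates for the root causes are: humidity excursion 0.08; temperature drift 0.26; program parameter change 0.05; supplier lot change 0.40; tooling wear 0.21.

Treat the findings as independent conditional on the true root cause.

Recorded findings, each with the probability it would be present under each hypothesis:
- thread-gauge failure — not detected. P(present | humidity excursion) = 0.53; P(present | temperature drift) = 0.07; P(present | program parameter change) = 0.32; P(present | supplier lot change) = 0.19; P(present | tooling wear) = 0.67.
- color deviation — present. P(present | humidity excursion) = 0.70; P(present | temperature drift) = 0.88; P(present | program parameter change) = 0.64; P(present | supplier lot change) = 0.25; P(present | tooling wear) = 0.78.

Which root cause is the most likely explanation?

For each hypothesis, the unnormalized posterior weight is prior × product of the finding likelihoods (using 1 − P(present | H) for each absent finding):
  humidity excursion: 0.08 × (1 − 0.53) × 0.70 = 0.02632
  temperature drift: 0.26 × (1 − 0.07) × 0.88 = 0.21278
  program parameter change: 0.05 × (1 − 0.32) × 0.64 = 0.02176
  supplier lot change: 0.40 × (1 − 0.19) × 0.25 = 0.081
  tooling wear: 0.21 × (1 − 0.67) × 0.78 = 0.054054
Marginal likelihood of the evidence = 0.39592.
P(humidity excursion | evidence) ≈ 0.02632 / 0.39592 ≈ 0.066
P(temperature drift | evidence) ≈ 0.21278 / 0.39592 ≈ 0.537
P(program parameter change | evidence) ≈ 0.02176 / 0.39592 ≈ 0.055
P(supplier lot change | evidence) ≈ 0.081 / 0.39592 ≈ 0.205
P(tooling wear | evidence) ≈ 0.054054 / 0.39592 ≈ 0.137
The largest is 0.537, so temperature drift is most probable.

temperature drift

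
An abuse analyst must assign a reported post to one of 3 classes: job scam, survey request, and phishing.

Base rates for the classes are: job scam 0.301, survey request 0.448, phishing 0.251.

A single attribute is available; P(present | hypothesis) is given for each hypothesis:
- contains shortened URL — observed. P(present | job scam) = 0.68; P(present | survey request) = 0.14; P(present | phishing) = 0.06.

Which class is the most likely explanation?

By Bayes' rule, the unnormalized weight for each hypothesis is prior × likelihood:
  job scam: 0.301 × 0.68 = 0.20468
  survey request: 0.448 × 0.14 = 0.06272
  phishing: 0.251 × 0.06 = 0.01506
Normalizing constant Z = 0.20468 + 0.06272 + 0.01506 = 0.28246.
P(job scam | evidence) ≈ 0.20468 / 0.28246 ≈ 0.725
P(survey request | evidence) ≈ 0.06272 / 0.28246 ≈ 0.222
P(phishing | evidence) ≈ 0.01506 / 0.28246 ≈ 0.053
The largest is 0.725, so job scam is most probable.

job scam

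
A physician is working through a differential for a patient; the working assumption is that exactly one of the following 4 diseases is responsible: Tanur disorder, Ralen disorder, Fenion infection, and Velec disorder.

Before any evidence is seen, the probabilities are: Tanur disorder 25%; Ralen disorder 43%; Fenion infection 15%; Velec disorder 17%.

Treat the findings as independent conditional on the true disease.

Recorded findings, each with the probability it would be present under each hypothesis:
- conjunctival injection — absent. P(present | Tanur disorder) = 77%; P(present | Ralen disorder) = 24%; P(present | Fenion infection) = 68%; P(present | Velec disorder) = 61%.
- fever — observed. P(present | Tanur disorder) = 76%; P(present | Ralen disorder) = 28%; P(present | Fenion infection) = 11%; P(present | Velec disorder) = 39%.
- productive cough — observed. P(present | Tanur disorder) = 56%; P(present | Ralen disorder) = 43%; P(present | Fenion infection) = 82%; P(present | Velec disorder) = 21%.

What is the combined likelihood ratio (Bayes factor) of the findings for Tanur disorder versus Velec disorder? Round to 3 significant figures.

3.06

Take the product of per-finding likelihoods under each hypothesis (using 1 − P(present | H) for each absent finding), then divide.
  Tanur disorder: (1 − 0.77) × 0.76 × 0.56 = 0.097888
  Velec disorder: (1 − 0.61) × 0.39 × 0.21 = 0.031941
Bayes factor = 0.097888 / 0.031941 ≈ 3.06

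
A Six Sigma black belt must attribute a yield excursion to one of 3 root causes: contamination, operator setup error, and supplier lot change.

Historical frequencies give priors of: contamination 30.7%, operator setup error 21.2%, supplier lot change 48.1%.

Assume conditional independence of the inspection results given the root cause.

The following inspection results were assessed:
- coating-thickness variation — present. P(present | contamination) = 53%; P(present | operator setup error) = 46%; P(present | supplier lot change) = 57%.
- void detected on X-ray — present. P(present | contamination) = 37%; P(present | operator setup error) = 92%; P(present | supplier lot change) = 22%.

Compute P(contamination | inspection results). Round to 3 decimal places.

For each hypothesis, the unnormalized posterior weight is prior × product of the inspection result likelihoods:
  contamination: 0.307 × 0.53 × 0.37 = 0.060203
  operator setup error: 0.212 × 0.46 × 0.92 = 0.089718
  supplier lot change: 0.481 × 0.57 × 0.22 = 0.060317
The unnormalized weights sum to 0.21024.
P(contamination | evidence) = 0.060203 / 0.21024 ≈ 0.286.

0.286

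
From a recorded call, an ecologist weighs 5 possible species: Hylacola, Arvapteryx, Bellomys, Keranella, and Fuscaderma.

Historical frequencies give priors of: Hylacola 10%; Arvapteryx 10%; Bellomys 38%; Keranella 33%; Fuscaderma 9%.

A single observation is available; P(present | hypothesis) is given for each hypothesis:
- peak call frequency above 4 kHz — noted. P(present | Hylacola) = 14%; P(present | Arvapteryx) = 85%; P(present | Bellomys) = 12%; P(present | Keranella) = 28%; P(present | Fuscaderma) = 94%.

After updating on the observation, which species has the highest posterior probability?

Multiply each prior by the likelihood of the observation:
  Hylacola: 0.10 × 0.14 = 0.014
  Arvapteryx: 0.10 × 0.85 = 0.085
  Bellomys: 0.38 × 0.12 = 0.0456
  Keranella: 0.33 × 0.28 = 0.0924
  Fuscaderma: 0.09 × 0.94 = 0.0846
Marginal likelihood of the evidence = 0.3216.
P(Hylacola | evidence) ≈ 0.014 / 0.3216 ≈ 0.044
P(Arvapteryx | evidence) ≈ 0.085 / 0.3216 ≈ 0.264
P(Bellomys | evidence) ≈ 0.0456 / 0.3216 ≈ 0.142
P(Keranella | evidence) ≈ 0.0924 / 0.3216 ≈ 0.287
P(Fuscaderma | evidence) ≈ 0.0846 / 0.3216 ≈ 0.263
The largest is 0.287, so Keranella is most probable.

Keranella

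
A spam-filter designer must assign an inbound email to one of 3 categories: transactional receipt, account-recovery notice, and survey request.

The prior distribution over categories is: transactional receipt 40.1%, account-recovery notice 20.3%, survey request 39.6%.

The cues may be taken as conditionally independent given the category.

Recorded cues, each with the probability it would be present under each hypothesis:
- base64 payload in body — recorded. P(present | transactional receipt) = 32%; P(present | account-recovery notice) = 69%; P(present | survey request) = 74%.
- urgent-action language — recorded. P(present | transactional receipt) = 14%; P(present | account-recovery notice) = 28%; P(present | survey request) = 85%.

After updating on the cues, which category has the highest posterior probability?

By Bayes' rule with conditional independence, the unnormalized weight for each hypothesis is prior × ∏ likelihoods:
  transactional receipt: 0.401 × 0.32 × 0.14 = 0.017965
  account-recovery notice: 0.203 × 0.69 × 0.28 = 0.03922
  survey request: 0.396 × 0.74 × 0.85 = 0.24908
Marginal likelihood of the evidence = 0.30627.
P(transactional receipt | evidence) ≈ 0.017965 / 0.30627 ≈ 0.059
P(account-recovery notice | evidence) ≈ 0.03922 / 0.30627 ≈ 0.128
P(survey request | evidence) ≈ 0.24908 / 0.30627 ≈ 0.813
The largest is 0.813, so survey request is most probable.

survey request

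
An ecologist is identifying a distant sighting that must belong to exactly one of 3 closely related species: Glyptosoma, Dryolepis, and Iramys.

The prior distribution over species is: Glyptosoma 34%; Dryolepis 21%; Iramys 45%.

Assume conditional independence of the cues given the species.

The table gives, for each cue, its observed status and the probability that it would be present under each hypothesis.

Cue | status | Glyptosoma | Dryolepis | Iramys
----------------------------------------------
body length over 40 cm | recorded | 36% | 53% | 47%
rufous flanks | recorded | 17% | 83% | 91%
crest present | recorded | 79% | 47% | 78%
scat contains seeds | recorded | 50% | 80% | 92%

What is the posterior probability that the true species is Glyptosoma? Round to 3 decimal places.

0.045

For each hypothesis, the unnormalized posterior weight is prior × product of the cue likelihoods:
  Glyptosoma: 0.34 × 0.36 × 0.17 × 0.79 × 0.50 = 0.0082192
  Dryolepis: 0.21 × 0.53 × 0.83 × 0.47 × 0.80 = 0.034735
  Iramys: 0.45 × 0.47 × 0.91 × 0.78 × 0.92 = 0.13811
Normalizing constant Z = 0.0082192 + 0.034735 + 0.13811 = 0.18107.
P(Glyptosoma | evidence) = 0.0082192 / 0.18107 ≈ 0.045.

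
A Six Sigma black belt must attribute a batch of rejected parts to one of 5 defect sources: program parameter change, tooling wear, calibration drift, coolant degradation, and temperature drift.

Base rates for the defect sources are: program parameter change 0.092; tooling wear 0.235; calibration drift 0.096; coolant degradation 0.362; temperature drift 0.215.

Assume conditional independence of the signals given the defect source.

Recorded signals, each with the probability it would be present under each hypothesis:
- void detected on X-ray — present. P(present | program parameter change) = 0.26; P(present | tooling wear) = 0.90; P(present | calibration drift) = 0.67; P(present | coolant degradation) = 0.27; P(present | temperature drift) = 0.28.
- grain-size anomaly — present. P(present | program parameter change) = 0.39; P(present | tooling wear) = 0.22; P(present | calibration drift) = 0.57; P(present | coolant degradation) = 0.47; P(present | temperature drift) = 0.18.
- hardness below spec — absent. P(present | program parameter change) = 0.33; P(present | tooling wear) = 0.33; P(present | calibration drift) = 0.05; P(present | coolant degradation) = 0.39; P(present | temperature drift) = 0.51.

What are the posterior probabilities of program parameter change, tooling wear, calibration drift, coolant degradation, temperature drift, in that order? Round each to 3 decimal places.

0.059, 0.295, 0.330, 0.265, 0.050

For each hypothesis, the unnormalized posterior weight is prior × product of the signal likelihoods (using 1 − P(present | H) for each absent signal):
  program parameter change: 0.092 × 0.26 × 0.39 × (1 − 0.33) = 0.0062503
  tooling wear: 0.235 × 0.90 × 0.22 × (1 − 0.33) = 0.031175
  calibration drift: 0.096 × 0.67 × 0.57 × (1 − 0.05) = 0.034829
  coolant degradation: 0.362 × 0.27 × 0.47 × (1 − 0.39) = 0.028022
  temperature drift: 0.215 × 0.28 × 0.18 × (1 − 0.51) = 0.0053096
Marginal likelihood of the evidence = 0.10559.
P(program parameter change | evidence) = 0.0062503 / 0.10559 ≈ 0.059
P(tooling wear | evidence) = 0.031175 / 0.10559 ≈ 0.295
P(calibration drift | evidence) = 0.034829 / 0.10559 ≈ 0.330
P(coolant degradation | evidence) = 0.028022 / 0.10559 ≈ 0.265
P(temperature drift | evidence) = 0.0053096 / 0.10559 ≈ 0.050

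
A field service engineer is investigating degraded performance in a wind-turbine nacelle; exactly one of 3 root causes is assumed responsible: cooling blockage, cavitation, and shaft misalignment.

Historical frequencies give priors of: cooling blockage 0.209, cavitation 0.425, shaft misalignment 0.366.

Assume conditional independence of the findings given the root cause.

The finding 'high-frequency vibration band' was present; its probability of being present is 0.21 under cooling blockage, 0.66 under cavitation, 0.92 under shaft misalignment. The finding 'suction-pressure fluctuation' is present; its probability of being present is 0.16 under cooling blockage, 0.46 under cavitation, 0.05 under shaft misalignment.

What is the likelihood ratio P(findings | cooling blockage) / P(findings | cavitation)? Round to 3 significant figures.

The Bayes factor is the ratio of the joint likelihoods of the evidence pattern under the two hypotheses.
  cooling blockage: 0.21 × 0.16 = 0.0336
  cavitation: 0.66 × 0.46 = 0.3036
Bayes factor = 0.0336 / 0.3036 ≈ 0.111

0.111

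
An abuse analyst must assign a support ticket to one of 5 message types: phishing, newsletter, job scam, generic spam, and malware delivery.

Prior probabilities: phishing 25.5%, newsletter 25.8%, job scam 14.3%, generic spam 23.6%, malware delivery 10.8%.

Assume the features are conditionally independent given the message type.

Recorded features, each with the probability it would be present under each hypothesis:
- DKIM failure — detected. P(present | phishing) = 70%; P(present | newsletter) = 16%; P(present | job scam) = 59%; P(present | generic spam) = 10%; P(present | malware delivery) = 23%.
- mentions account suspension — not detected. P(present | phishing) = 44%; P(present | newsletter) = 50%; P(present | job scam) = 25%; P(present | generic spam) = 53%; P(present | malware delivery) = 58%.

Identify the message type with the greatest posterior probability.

phishing

For each hypothesis, the unnormalized posterior weight is prior × product of the feature likelihoods (using 1 − P(present | H) for each absent feature):
  phishing: 0.255 × 0.70 × (1 − 0.44) = 0.09996
  newsletter: 0.258 × 0.16 × (1 − 0.50) = 0.02064
  job scam: 0.143 × 0.59 × (1 − 0.25) = 0.063277
  generic spam: 0.236 × 0.10 × (1 − 0.53) = 0.011092
  malware delivery: 0.108 × 0.23 × (1 − 0.58) = 0.010433
Normalizing constant Z = 0.09996 + 0.02064 + 0.063277 + 0.011092 + 0.010433 = 0.2054.
P(phishing | evidence) ≈ 0.09996 / 0.2054 ≈ 0.487
P(newsletter | evidence) ≈ 0.02064 / 0.2054 ≈ 0.100
P(job scam | evidence) ≈ 0.063277 / 0.2054 ≈ 0.308
P(generic spam | evidence) ≈ 0.011092 / 0.2054 ≈ 0.054
P(malware delivery | evidence) ≈ 0.010433 / 0.2054 ≈ 0.051
The largest is 0.487, so phishing is most probable.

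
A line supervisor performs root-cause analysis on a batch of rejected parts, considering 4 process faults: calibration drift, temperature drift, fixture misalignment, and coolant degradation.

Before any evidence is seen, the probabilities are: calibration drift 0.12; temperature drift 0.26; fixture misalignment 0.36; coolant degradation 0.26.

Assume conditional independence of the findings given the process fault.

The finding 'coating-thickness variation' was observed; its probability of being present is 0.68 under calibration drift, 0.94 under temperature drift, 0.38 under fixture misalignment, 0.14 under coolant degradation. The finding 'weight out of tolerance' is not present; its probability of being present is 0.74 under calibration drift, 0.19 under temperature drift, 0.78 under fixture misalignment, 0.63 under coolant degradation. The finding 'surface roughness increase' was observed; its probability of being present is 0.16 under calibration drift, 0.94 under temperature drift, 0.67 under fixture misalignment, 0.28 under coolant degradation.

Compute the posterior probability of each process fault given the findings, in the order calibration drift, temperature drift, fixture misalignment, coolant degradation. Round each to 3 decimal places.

0.016, 0.872, 0.094, 0.018

Multiply each prior by the joint likelihood of the evidence pattern (using 1 − P(present | H) for each absent finding):
  calibration drift: 0.12 × 0.68 × (1 − 0.74) × 0.16 = 0.0033946
  temperature drift: 0.26 × 0.94 × (1 − 0.19) × 0.94 = 0.18609
  fixture misalignment: 0.36 × 0.38 × (1 − 0.78) × 0.67 = 0.020164
  coolant degradation: 0.26 × 0.14 × (1 − 0.63) × 0.28 = 0.003771
Normalizing constant Z = 0.0033946 + 0.18609 + 0.020164 + 0.003771 = 0.21342.
P(calibration drift | evidence) = 0.0033946 / 0.21342 ≈ 0.016
P(temperature drift | evidence) = 0.18609 / 0.21342 ≈ 0.872
P(fixture misalignment | evidence) = 0.020164 / 0.21342 ≈ 0.094
P(coolant degradation | evidence) = 0.003771 / 0.21342 ≈ 0.018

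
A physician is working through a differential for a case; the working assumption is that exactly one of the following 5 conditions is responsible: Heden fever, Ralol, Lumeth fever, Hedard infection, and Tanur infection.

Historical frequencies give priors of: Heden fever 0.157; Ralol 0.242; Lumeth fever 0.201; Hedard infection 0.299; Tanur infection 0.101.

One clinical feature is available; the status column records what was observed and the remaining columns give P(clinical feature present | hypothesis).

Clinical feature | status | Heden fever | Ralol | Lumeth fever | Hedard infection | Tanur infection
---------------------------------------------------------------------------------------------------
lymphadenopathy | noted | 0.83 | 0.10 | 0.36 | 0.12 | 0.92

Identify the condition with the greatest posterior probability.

By Bayes' rule, the unnormalized weight for each hypothesis is prior × likelihood:
  Heden fever: 0.157 × 0.83 = 0.13031
  Ralol: 0.242 × 0.10 = 0.0242
  Lumeth fever: 0.201 × 0.36 = 0.07236
  Hedard infection: 0.299 × 0.12 = 0.03588
  Tanur infection: 0.101 × 0.92 = 0.09292
The unnormalized weights sum to 0.35567.
P(Heden fever | evidence) ≈ 0.13031 / 0.35567 ≈ 0.366
P(Ralol | evidence) ≈ 0.0242 / 0.35567 ≈ 0.068
P(Lumeth fever | evidence) ≈ 0.07236 / 0.35567 ≈ 0.203
P(Hedard infection | evidence) ≈ 0.03588 / 0.35567 ≈ 0.101
P(Tanur infection | evidence) ≈ 0.09292 / 0.35567 ≈ 0.261
The largest is 0.366, so Heden fever is most probable.

Heden fever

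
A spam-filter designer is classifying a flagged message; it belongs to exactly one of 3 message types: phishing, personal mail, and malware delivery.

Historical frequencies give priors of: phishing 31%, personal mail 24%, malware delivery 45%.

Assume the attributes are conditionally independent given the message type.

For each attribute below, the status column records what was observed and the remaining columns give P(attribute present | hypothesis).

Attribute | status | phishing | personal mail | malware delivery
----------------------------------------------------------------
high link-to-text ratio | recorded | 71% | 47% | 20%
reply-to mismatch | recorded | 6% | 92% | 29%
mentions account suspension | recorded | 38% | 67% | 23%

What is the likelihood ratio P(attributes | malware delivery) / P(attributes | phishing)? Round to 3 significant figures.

Take the product of per-attribute likelihoods under each hypothesis, then divide.
  malware delivery: 0.20 × 0.29 × 0.23 = 0.01334
  phishing: 0.71 × 0.06 × 0.38 = 0.016188
Bayes factor = 0.01334 / 0.016188 ≈ 0.824

0.824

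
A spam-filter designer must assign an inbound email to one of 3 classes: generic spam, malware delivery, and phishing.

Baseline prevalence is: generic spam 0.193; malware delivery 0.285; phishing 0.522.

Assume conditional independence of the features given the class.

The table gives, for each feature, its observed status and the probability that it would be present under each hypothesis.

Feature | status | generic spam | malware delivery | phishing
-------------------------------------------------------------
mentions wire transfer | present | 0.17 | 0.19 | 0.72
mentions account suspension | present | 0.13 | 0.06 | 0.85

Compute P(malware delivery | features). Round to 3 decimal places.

0.010

For each hypothesis, the unnormalized posterior weight is prior × product of the feature likelihoods:
  generic spam: 0.193 × 0.17 × 0.13 = 0.0042653
  malware delivery: 0.285 × 0.19 × 0.06 = 0.003249
  phishing: 0.522 × 0.72 × 0.85 = 0.31946
The unnormalized weights sum to 0.32698.
P(malware delivery | evidence) = 0.003249 / 0.32698 ≈ 0.010.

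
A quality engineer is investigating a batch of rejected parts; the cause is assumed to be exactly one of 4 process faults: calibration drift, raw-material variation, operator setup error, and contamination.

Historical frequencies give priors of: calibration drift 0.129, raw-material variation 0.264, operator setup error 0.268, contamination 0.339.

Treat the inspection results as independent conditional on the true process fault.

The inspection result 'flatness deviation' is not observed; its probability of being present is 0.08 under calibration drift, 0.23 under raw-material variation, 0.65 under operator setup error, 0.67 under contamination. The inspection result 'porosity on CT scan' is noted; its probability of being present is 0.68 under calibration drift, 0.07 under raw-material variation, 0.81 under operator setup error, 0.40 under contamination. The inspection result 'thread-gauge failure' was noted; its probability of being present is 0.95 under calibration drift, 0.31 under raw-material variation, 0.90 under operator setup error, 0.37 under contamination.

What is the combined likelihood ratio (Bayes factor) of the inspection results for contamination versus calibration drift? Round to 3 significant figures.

0.0822

Joint likelihood of the inspection result pattern under each hypothesis (using 1 − P(present | H) for each absent inspection result):
  contamination: (1 − 0.67) × 0.40 × 0.37 = 0.04884
  calibration drift: (1 − 0.08) × 0.68 × 0.95 = 0.59432
Bayes factor = 0.04884 / 0.59432 ≈ 0.0822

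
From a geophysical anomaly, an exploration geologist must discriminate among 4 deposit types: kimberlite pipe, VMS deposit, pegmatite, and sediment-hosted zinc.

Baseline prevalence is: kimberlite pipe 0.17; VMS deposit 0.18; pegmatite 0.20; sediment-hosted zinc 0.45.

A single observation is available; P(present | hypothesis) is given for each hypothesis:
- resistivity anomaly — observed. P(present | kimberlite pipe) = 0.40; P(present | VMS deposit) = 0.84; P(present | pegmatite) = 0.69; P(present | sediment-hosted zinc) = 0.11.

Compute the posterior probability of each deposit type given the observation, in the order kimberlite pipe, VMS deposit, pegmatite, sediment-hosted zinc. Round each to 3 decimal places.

Multiply each prior by the likelihood of the observation:
  kimberlite pipe: 0.17 × 0.40 = 0.068
  VMS deposit: 0.18 × 0.84 = 0.1512
  pegmatite: 0.20 × 0.69 = 0.138
  sediment-hosted zinc: 0.45 × 0.11 = 0.0495
The unnormalized weights sum to 0.4067.
P(kimberlite pipe | evidence) = 0.068 / 0.4067 ≈ 0.167
P(VMS deposit | evidence) = 0.1512 / 0.4067 ≈ 0.372
P(pegmatite | evidence) = 0.138 / 0.4067 ≈ 0.339
P(sediment-hosted zinc | evidence) = 0.0495 / 0.4067 ≈ 0.122

0.167, 0.372, 0.339, 0.122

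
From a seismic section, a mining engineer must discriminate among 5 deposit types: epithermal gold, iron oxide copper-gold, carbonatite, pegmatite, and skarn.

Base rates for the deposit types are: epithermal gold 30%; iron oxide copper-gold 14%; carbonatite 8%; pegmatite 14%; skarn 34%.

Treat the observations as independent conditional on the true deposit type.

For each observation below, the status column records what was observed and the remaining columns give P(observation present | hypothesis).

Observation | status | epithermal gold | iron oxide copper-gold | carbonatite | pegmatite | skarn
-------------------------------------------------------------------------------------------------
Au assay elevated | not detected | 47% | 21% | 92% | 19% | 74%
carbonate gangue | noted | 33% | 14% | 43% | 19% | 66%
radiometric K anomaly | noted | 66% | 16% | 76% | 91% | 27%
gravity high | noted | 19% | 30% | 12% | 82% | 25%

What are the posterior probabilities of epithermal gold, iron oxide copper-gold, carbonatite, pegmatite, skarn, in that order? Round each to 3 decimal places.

0.238, 0.027, 0.009, 0.583, 0.143

For each hypothesis, the unnormalized posterior weight is prior × product of the observation likelihoods (using 1 − P(present | H) for each absent observation):
  epithermal gold: 0.30 × (1 − 0.47) × 0.33 × 0.66 × 0.19 = 0.0065797
  iron oxide copper-gold: 0.14 × (1 − 0.21) × 0.14 × 0.16 × 0.30 = 0.00074323
  carbonatite: 0.08 × (1 − 0.92) × 0.43 × 0.76 × 0.12 = 0.00025098
  pegmatite: 0.14 × (1 − 0.19) × 0.19 × 0.91 × 0.82 = 0.016078
  skarn: 0.34 × (1 − 0.74) × 0.66 × 0.27 × 0.25 = 0.0039382
The unnormalized weights sum to 0.02759.
P(epithermal gold | evidence) = 0.0065797 / 0.02759 ≈ 0.238
P(iron oxide copper-gold | evidence) = 0.00074323 / 0.02759 ≈ 0.027
P(carbonatite | evidence) = 0.00025098 / 0.02759 ≈ 0.009
P(pegmatite | evidence) = 0.016078 / 0.02759 ≈ 0.583
P(skarn | evidence) = 0.0039382 / 0.02759 ≈ 0.143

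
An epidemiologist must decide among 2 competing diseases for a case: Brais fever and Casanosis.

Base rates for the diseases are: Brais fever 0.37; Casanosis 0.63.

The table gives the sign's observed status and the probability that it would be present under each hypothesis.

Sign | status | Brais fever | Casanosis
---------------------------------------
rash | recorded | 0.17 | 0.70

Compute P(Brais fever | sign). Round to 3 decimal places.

0.125

By Bayes' rule, the unnormalized weight for each hypothesis is prior × likelihood:
  Brais fever: 0.37 × 0.17 = 0.0629
  Casanosis: 0.63 × 0.70 = 0.441
Marginal likelihood of the evidence = 0.5039.
P(Brais fever | evidence) = 0.0629 / 0.5039 ≈ 0.125.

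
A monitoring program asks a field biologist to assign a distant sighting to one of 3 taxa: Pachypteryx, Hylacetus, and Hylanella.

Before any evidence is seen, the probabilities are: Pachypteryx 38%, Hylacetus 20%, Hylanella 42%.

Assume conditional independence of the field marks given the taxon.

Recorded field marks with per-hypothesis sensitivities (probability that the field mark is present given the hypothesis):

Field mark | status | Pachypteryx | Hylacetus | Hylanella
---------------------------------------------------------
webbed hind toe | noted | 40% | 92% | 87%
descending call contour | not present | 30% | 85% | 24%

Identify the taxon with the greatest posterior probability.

Hylanella

Multiply each prior by the joint likelihood of the field mark pattern (using 1 − P(present | H) for each absent field mark):
  Pachypteryx: 0.38 × 0.40 × (1 − 0.30) = 0.1064
  Hylacetus: 0.20 × 0.92 × (1 − 0.85) = 0.0276
  Hylanella: 0.42 × 0.87 × (1 − 0.24) = 0.2777
The unnormalized weights sum to 0.4117.
P(Pachypteryx | evidence) ≈ 0.1064 / 0.4117 ≈ 0.258
P(Hylacetus | evidence) ≈ 0.0276 / 0.4117 ≈ 0.067
P(Hylanella | evidence) ≈ 0.2777 / 0.4117 ≈ 0.675
The largest is 0.675, so Hylanella is most probable.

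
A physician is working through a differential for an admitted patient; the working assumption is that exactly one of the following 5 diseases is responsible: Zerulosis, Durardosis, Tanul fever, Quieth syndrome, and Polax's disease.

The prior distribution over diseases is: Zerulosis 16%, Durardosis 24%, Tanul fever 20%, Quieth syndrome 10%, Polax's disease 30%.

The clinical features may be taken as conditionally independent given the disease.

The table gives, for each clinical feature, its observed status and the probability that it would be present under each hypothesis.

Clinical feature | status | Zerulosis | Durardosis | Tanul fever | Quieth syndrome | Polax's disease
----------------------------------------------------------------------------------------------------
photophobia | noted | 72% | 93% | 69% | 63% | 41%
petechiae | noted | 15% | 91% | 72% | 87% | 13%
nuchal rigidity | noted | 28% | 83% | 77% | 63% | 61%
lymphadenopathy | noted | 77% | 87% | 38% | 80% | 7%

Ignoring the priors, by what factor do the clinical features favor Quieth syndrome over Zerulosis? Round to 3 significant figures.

11.9

The Bayes factor is the ratio of the joint likelihoods of the clinical feature pattern under the two hypotheses.
  Quieth syndrome: 0.63 × 0.87 × 0.63 × 0.80 = 0.27624
  Zerulosis: 0.72 × 0.15 × 0.28 × 0.77 = 0.023285
Bayes factor = 0.27624 / 0.023285 ≈ 11.9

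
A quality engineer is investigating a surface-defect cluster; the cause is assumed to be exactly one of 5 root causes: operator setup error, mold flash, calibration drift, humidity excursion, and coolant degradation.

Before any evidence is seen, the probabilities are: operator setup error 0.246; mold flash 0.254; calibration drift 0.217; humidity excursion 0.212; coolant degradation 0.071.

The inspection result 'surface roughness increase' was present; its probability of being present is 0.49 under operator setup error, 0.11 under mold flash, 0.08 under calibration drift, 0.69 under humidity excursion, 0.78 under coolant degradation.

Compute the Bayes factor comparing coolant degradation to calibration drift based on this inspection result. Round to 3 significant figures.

9.75

Likelihood of this inspection result under each hypothesis:
  coolant degradation: 0.78
  calibration drift: 0.08
Bayes factor = 0.78 / 0.08 ≈ 9.75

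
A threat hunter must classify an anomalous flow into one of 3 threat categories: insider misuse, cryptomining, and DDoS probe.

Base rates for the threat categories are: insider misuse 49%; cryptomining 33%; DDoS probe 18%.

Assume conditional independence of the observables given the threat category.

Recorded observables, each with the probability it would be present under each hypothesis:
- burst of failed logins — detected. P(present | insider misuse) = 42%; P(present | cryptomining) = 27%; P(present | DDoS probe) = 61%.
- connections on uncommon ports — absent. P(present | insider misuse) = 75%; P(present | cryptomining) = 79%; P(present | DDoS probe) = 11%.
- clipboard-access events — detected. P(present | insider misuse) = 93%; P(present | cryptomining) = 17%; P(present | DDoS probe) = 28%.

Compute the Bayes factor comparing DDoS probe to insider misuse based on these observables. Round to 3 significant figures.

The Bayes factor is the ratio of the joint likelihoods of the observable pattern under the two hypotheses (using 1 − P(present | H) for each absent observable).
  DDoS probe: 0.61 × (1 − 0.11) × 0.28 = 0.15201
  insider misuse: 0.42 × (1 − 0.75) × 0.93 = 0.09765
Bayes factor = 0.15201 / 0.09765 ≈ 1.56

1.56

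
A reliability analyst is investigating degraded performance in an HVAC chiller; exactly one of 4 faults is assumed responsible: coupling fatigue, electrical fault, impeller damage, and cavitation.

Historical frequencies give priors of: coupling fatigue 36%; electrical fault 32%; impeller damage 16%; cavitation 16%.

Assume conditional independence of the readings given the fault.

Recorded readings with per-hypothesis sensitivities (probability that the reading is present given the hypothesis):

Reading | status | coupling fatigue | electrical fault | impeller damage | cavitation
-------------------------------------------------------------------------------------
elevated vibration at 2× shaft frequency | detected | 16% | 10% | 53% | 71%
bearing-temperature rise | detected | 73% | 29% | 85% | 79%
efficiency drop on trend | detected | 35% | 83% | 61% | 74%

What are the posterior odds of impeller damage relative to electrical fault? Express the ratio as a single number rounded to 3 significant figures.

5.71

Unnormalized posterior weight (prior times the reading likelihoods) for each of the two hypotheses:
  impeller damage: 0.16 × 0.53 × 0.85 × 0.61 = 0.043969
  electrical fault: 0.32 × 0.10 × 0.29 × 0.83 = 0.0077024
Odds(impeller damage : electrical fault) = 0.043969 / 0.0077024 ≈ 5.71.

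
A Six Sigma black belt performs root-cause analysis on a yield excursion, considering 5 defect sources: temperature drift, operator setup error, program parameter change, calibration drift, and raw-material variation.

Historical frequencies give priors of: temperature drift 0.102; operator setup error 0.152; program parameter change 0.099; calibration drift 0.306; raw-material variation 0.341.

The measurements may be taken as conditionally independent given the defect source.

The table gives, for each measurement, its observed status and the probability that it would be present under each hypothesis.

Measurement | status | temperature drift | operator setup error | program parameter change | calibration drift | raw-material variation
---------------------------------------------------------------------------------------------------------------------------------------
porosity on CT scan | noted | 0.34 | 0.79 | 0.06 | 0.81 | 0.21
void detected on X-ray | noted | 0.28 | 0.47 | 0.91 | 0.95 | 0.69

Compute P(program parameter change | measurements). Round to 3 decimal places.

By Bayes' rule with conditional independence, the unnormalized weight for each hypothesis is prior × ∏ likelihoods:
  temperature drift: 0.102 × 0.34 × 0.28 = 0.0097104
  operator setup error: 0.152 × 0.79 × 0.47 = 0.056438
  program parameter change: 0.099 × 0.06 × 0.91 = 0.0054054
  calibration drift: 0.306 × 0.81 × 0.95 = 0.23547
  raw-material variation: 0.341 × 0.21 × 0.69 = 0.049411
The unnormalized weights sum to 0.35643.
P(program parameter change | evidence) = 0.0054054 / 0.35643 ≈ 0.015.

0.015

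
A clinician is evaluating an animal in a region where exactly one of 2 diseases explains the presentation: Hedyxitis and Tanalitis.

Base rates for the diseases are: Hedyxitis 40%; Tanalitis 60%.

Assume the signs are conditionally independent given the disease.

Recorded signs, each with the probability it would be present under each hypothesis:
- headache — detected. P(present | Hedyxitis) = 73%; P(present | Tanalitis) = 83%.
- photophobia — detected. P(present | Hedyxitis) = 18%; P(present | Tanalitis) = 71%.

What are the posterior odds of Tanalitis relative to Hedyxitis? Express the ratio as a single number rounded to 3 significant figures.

6.73

Unnormalized posterior weight (prior times the sign likelihoods) for each of the two hypotheses:
  Tanalitis: 0.60 × 0.83 × 0.71 = 0.35358
  Hedyxitis: 0.40 × 0.73 × 0.18 = 0.05256
Posterior odds = 0.35358 / 0.05256 ≈ 6.73.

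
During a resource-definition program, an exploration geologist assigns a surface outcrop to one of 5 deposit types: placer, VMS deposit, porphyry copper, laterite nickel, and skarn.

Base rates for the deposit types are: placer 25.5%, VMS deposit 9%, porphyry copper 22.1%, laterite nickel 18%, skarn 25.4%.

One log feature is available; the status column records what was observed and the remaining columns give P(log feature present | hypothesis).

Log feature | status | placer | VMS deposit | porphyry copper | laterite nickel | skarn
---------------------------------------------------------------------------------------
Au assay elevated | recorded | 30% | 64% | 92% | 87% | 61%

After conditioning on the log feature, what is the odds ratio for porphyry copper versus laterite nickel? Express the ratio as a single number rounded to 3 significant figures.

Posterior odds equal prior odds times the likelihood ratio; only the two competing hypotheses matter.
  porphyry copper: 0.221 × 0.92 = 0.20332
  laterite nickel: 0.180 × 0.87 = 0.1566
Odds(porphyry copper : laterite nickel) = 0.20332 / 0.1566 ≈ 1.30.

1.30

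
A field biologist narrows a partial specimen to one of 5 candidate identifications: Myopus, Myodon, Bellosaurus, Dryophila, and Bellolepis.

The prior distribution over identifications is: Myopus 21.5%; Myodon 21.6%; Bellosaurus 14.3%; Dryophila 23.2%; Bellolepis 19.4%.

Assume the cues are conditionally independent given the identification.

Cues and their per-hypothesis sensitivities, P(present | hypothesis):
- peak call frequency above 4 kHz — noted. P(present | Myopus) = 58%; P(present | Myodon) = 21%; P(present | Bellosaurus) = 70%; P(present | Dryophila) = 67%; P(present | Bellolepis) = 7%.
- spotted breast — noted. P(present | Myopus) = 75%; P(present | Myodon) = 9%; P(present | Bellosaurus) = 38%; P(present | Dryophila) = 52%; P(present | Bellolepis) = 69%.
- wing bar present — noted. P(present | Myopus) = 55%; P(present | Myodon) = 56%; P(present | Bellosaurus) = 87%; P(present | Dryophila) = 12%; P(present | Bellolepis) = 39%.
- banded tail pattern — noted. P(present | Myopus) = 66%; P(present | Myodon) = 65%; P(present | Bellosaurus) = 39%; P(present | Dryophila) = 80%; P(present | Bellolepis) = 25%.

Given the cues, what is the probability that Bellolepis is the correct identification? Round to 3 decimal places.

For each hypothesis, the unnormalized posterior weight is prior × product of the cue likelihoods:
  Myopus: 0.215 × 0.58 × 0.75 × 0.55 × 0.66 = 0.03395
  Myodon: 0.216 × 0.21 × 0.09 × 0.56 × 0.65 = 0.001486
  Bellosaurus: 0.143 × 0.70 × 0.38 × 0.87 × 0.39 = 0.012906
  Dryophila: 0.232 × 0.67 × 0.52 × 0.12 × 0.80 = 0.0077596
  Bellolepis: 0.194 × 0.07 × 0.69 × 0.39 × 0.25 = 0.00091359
The unnormalized weights sum to 0.057015.
P(Bellolepis | evidence) = 0.00091359 / 0.057015 ≈ 0.016.

0.016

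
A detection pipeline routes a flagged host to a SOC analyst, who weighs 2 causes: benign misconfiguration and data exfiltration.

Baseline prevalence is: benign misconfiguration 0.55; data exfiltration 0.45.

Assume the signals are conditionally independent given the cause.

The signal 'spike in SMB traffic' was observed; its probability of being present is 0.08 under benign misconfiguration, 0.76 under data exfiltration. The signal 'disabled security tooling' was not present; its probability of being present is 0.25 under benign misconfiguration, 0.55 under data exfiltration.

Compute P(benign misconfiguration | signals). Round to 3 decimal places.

0.177

For each hypothesis, the unnormalized posterior weight is prior × product of the signal likelihoods (using 1 − P(present | H) for each absent signal):
  benign misconfiguration: 0.55 × 0.08 × (1 − 0.25) = 0.033
  data exfiltration: 0.45 × 0.76 × (1 − 0.55) = 0.1539
Normalizing constant Z = 0.033 + 0.1539 = 0.1869.
P(benign misconfiguration | evidence) = 0.033 / 0.1869 ≈ 0.177.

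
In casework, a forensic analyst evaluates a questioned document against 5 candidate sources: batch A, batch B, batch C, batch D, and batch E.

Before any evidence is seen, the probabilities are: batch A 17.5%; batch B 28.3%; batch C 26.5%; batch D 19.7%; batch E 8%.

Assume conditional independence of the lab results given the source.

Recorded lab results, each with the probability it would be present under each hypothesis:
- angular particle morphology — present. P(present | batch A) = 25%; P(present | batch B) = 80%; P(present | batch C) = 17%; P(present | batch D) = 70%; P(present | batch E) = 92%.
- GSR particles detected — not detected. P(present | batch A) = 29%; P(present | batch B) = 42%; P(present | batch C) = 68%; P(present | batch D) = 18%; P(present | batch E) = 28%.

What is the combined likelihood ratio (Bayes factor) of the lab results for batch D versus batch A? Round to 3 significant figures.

3.23

Joint likelihood of the lab result pattern under each hypothesis (using 1 − P(present | H) for each absent lab result):
  batch D: 0.70 × (1 − 0.18) = 0.574
  batch A: 0.25 × (1 − 0.29) = 0.1775
Bayes factor = 0.574 / 0.1775 ≈ 3.23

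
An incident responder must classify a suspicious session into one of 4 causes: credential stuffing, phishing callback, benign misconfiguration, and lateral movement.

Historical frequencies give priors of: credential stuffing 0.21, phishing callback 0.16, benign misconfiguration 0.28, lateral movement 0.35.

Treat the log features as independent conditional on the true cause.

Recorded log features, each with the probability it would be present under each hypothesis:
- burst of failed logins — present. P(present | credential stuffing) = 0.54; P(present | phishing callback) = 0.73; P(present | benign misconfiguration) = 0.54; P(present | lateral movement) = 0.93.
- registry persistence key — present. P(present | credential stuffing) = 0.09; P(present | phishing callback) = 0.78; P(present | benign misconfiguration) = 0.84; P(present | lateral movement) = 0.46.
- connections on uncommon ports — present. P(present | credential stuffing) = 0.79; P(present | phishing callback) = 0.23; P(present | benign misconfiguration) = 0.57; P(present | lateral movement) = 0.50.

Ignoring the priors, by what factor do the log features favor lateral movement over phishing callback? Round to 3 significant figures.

The Bayes factor is the ratio of the joint likelihoods of the log feature pattern under the two hypotheses.
  lateral movement: 0.93 × 0.46 × 0.50 = 0.2139
  phishing callback: 0.73 × 0.78 × 0.23 = 0.13096
Bayes factor = 0.2139 / 0.13096 ≈ 1.63

1.63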